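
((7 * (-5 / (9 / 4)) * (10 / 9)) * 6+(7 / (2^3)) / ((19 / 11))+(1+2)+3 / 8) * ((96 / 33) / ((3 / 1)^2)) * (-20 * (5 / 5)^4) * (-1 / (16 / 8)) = -16386800 / 50787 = -322.66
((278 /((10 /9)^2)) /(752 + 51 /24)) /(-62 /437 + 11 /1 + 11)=546687 /40018900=0.01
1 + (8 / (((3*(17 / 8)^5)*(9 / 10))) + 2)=117629857 / 38336139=3.07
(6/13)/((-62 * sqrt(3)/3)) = -3 * sqrt(3)/403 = -0.01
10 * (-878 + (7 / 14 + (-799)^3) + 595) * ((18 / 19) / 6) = -805393707.63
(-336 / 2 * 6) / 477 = -112 / 53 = -2.11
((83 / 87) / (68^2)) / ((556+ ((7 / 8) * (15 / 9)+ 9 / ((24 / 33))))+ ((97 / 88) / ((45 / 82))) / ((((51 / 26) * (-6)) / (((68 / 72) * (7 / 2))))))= 1109295 / 3060720859313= 0.00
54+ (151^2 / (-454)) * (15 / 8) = -145887 / 3632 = -40.17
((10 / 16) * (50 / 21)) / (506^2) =125 / 21507024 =0.00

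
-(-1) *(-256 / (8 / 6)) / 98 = -96 / 49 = -1.96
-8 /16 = -1 /2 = -0.50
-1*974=-974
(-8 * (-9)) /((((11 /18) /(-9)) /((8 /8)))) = -11664 /11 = -1060.36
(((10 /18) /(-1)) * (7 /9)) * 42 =-490 /27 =-18.15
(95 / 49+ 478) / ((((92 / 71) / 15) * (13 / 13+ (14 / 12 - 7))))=-75136815 / 65366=-1149.48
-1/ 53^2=-1/ 2809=-0.00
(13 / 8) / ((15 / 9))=39 / 40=0.98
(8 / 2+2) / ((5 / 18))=108 / 5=21.60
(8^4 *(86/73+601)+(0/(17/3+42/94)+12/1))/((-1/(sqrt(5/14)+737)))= -132701964780/73 - 12861210 *sqrt(70)/73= -1819309169.63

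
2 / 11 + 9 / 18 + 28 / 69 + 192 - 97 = 145861 / 1518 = 96.09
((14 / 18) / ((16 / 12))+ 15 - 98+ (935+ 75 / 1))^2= 123899161 / 144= 860410.84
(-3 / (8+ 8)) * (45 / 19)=-135 / 304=-0.44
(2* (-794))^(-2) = 1/ 2521744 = 0.00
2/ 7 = 0.29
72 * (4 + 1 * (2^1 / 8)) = 306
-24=-24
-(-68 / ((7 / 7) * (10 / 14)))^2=-226576 / 25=-9063.04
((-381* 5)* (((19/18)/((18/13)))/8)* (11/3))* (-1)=1725295/2592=665.62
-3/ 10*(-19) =57/ 10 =5.70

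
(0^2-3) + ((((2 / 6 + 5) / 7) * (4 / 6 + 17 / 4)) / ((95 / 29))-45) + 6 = -244526 / 5985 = -40.86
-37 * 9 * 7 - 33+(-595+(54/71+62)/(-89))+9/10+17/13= -2957.50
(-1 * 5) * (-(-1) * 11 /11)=-5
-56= -56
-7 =-7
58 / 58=1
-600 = -600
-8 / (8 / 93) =-93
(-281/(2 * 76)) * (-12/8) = 2.77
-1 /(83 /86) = -86 /83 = -1.04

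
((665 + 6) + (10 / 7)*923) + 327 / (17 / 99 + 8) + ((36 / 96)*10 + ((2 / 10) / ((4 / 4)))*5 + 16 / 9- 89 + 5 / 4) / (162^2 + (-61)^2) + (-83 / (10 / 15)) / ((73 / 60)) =214864973493251 / 111487509315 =1927.26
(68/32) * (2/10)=17/40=0.42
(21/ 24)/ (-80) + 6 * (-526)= -2019847/ 640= -3156.01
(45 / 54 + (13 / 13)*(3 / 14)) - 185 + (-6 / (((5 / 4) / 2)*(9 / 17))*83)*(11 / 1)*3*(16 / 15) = -27910207 / 525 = -53162.30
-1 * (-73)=73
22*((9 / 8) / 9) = 11 / 4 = 2.75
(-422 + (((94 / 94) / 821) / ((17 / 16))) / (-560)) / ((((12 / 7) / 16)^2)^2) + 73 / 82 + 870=-3201411.00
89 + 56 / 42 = 271 / 3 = 90.33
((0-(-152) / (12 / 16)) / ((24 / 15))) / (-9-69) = -1.62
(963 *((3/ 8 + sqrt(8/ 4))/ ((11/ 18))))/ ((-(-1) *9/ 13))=37557/ 44 + 25038 *sqrt(2)/ 11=4072.58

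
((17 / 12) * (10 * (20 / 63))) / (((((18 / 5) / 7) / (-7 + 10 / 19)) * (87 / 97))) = -8451125 / 133893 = -63.12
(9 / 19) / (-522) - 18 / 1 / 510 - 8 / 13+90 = 108800457 / 1217710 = 89.35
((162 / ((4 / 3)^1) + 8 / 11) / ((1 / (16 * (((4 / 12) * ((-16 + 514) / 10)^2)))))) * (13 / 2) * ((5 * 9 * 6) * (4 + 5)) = 25535546984.29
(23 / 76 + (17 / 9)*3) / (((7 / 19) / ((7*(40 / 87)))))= 13610 / 261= 52.15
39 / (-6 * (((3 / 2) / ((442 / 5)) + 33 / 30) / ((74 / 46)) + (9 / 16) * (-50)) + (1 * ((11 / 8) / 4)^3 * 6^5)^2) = 557323386880 / 1427996995636567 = 0.00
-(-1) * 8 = 8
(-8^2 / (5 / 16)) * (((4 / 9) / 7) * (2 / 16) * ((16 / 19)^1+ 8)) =-4096 / 285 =-14.37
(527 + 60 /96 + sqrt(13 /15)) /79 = sqrt(195) /1185 + 4221 /632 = 6.69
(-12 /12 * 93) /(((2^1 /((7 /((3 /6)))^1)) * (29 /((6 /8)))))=-1953 /116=-16.84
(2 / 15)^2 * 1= 4 / 225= 0.02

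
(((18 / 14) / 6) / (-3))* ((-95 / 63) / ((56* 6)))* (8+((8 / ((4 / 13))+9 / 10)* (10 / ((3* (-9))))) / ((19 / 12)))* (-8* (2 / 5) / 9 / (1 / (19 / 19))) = -146 / 750141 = -0.00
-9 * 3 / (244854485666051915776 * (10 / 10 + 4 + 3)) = -27 / 1958835885328415326208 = -0.00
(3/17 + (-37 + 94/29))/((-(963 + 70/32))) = 264896/7613399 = 0.03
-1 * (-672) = 672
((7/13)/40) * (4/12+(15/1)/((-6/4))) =-203/1560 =-0.13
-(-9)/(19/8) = 72/19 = 3.79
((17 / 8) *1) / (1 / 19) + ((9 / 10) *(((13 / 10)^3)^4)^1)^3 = 9259468324940423097332457540020901723357289 / 1000000000000000000000000000000000000000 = 9259.47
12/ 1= 12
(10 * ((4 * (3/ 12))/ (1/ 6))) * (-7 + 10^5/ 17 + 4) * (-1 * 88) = -527730720/ 17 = -31042983.53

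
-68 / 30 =-34 / 15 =-2.27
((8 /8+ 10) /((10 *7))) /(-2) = -11 /140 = -0.08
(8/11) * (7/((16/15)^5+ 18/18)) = 2.14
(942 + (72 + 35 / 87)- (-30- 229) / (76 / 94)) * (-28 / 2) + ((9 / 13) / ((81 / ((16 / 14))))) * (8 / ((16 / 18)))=-2810854381 / 150423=-18686.33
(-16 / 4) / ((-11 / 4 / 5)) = 80 / 11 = 7.27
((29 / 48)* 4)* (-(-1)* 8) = 58 / 3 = 19.33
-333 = -333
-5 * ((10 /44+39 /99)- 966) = 318575 /66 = 4826.89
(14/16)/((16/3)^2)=63/2048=0.03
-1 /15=-0.07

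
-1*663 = -663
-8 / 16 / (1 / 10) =-5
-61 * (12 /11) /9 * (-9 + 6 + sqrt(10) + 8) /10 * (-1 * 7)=854 * sqrt(10) /165 + 854 /33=42.25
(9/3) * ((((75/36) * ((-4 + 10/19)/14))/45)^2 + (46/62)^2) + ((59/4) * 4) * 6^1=2611773002113/7343623728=355.65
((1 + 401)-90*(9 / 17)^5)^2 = 319754176641354816 / 2015993900449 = 158608.70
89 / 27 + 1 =116 / 27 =4.30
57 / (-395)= -57 / 395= -0.14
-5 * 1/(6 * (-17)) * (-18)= -15/17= -0.88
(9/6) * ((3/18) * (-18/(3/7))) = -21/2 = -10.50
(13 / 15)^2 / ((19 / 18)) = 338 / 475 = 0.71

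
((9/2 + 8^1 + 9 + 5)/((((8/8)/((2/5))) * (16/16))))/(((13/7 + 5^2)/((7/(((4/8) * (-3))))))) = -1.84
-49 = -49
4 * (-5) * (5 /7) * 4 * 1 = -400 /7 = -57.14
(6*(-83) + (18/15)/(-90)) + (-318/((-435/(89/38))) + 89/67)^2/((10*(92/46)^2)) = -508807426988323/1022148666750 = -497.78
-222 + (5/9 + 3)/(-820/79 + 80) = -2746618/12375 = -221.95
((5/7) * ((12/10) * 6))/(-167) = -0.03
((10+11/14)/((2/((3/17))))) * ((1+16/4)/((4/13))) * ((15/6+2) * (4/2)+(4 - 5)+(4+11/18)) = 195.03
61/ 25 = 2.44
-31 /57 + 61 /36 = 1.15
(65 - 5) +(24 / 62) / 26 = 60.01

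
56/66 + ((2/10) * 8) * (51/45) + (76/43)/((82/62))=1938416/484825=4.00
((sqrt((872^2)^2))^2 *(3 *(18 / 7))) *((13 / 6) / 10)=33823753906176 / 35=966392968747.89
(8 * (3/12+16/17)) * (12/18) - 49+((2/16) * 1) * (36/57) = -42.57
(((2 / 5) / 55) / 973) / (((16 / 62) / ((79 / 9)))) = 2449 / 9632700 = 0.00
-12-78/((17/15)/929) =-1087134/17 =-63949.06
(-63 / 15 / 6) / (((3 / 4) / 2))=-28 / 15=-1.87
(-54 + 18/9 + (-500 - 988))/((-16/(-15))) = -5775/4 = -1443.75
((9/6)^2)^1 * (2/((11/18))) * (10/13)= 810/143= 5.66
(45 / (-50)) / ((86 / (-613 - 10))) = 5607 / 860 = 6.52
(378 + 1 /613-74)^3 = 6471562739808977 /230346397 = 28094916.28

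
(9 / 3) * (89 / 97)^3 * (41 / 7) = 86711187 / 6388711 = 13.57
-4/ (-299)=4/ 299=0.01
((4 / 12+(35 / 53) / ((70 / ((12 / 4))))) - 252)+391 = 44317 / 318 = 139.36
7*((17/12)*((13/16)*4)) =1547/48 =32.23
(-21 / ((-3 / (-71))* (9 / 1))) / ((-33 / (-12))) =-1988 / 99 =-20.08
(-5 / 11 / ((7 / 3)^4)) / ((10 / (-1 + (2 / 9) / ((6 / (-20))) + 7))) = -213 / 26411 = -0.01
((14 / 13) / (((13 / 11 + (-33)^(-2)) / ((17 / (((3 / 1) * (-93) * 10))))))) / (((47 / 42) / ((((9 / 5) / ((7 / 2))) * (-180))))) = 999702 / 2178215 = 0.46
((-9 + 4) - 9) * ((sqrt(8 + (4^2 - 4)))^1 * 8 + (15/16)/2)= -224 * sqrt(5) - 105/16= -507.44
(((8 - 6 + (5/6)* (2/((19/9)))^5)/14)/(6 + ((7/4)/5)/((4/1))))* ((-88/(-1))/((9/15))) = 114872348800/25323064473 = 4.54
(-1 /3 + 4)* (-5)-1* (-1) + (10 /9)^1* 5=-106 /9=-11.78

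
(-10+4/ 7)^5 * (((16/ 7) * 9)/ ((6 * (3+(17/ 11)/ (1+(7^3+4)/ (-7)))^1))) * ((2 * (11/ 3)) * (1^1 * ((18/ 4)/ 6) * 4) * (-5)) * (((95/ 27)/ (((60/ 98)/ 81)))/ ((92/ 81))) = 139924871982086400/ 36060619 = 3880268166.84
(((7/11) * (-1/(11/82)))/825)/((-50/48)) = 4592/831875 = 0.01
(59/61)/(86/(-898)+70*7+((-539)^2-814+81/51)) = 450347/135120190673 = 0.00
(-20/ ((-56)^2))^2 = 25/ 614656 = 0.00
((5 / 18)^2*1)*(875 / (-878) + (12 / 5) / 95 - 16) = -7077889 / 5404968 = -1.31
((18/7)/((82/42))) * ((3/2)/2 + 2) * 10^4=1485000/41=36219.51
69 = 69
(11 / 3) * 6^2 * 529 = 69828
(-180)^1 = -180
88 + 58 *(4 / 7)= 848 / 7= 121.14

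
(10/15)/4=1/6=0.17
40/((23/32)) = 1280/23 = 55.65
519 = 519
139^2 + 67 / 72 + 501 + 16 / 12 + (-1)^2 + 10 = 1428139 / 72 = 19835.26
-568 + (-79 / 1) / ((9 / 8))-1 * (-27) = -611.22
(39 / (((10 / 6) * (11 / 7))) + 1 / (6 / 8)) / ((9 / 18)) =5354 / 165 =32.45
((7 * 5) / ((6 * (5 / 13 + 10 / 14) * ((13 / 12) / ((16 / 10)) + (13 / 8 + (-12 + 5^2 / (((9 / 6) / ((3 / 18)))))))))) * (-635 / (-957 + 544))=-1.18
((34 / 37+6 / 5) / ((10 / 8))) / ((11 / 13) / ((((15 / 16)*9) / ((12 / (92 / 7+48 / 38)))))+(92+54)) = 43937712 / 3786468815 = 0.01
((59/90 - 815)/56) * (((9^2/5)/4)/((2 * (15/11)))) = -2418603/112000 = -21.59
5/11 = 0.45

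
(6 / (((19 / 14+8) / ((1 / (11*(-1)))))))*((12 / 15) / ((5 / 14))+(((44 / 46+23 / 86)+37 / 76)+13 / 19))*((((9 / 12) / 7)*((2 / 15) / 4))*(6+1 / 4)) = -26128977 / 4332452960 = -0.01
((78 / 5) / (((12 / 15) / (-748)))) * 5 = -72930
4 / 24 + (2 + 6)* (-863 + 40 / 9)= -123629 / 18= -6868.28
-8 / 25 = -0.32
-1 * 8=-8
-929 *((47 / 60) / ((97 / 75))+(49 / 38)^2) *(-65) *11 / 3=52762178755 / 105051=502252.99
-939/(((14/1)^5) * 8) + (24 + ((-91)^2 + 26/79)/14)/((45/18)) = 418438379559/1699523840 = 246.21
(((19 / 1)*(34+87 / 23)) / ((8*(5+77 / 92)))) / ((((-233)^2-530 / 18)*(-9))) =-16511 / 524472864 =-0.00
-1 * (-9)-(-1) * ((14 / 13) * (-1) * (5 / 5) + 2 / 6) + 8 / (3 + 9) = 116 / 13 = 8.92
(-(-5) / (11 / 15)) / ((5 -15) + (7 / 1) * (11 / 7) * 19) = 75 / 2189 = 0.03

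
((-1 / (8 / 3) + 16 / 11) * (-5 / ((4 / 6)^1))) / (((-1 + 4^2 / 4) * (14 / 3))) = -1425 / 2464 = -0.58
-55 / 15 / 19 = -0.19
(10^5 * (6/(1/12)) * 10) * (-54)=-3888000000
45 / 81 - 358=-3217 / 9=-357.44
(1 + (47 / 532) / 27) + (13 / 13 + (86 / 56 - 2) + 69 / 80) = 98557 / 41040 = 2.40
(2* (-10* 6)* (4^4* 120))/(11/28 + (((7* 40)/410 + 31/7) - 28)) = 169279488/1033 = 163871.72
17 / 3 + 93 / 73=1520 / 219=6.94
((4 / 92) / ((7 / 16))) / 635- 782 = -782.00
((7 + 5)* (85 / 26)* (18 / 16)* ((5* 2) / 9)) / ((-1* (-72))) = 425 / 624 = 0.68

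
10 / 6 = 5 / 3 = 1.67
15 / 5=3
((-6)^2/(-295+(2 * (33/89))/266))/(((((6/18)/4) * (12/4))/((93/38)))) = -2085804/1745941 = -1.19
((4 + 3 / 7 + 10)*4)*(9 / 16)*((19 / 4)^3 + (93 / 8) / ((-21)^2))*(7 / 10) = 305581863 / 125440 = 2436.08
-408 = -408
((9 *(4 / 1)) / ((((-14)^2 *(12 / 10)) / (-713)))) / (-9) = 3565 / 294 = 12.13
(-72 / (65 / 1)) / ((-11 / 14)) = 1008 / 715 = 1.41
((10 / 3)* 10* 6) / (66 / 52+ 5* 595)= 0.07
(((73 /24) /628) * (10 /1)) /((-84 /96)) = -365 /6594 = -0.06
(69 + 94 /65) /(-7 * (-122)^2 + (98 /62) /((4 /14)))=-283898 /419855345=-0.00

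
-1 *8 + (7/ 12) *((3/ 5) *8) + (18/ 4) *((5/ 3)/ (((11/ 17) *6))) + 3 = -59/ 220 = -0.27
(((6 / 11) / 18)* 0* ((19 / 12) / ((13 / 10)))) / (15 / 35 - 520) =0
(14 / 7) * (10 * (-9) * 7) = -1260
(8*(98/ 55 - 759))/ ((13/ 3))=-999528/ 715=-1397.94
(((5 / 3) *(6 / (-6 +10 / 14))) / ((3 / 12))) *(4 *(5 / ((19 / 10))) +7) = -2520 / 19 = -132.63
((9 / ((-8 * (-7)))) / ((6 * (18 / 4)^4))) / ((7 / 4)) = 4 / 107163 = 0.00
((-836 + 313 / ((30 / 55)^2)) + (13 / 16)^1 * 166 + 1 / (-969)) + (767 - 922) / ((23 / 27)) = 90366773 / 534888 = 168.95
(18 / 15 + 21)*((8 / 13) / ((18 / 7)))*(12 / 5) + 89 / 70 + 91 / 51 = 15.81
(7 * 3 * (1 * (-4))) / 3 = -28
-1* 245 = -245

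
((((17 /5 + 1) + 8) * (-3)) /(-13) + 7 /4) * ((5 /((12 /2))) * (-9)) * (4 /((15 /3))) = -3597 /130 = -27.67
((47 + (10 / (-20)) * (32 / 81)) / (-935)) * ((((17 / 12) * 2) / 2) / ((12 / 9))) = -3791 / 71280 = -0.05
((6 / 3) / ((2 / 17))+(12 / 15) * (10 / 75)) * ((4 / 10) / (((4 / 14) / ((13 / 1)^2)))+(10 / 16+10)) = 12687587 / 3000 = 4229.20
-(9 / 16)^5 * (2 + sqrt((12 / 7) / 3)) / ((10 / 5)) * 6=-177147 / 524288- 177147 * sqrt(7) / 3670016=-0.47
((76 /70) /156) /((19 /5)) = 1 /546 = 0.00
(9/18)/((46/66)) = 33/46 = 0.72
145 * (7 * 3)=3045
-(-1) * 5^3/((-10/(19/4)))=-475/8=-59.38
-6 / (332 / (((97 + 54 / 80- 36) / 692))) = -7401 / 4594880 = -0.00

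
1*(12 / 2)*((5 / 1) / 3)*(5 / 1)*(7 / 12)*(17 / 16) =2975 / 96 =30.99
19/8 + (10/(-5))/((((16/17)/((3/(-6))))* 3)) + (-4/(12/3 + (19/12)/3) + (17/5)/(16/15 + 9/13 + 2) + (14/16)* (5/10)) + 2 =3718951/716874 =5.19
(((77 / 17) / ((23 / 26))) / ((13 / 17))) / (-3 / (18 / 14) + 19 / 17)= -3927 / 713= -5.51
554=554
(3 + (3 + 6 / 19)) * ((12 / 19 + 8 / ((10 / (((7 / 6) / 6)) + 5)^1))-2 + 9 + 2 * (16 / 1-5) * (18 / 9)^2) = 17250696 / 28519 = 604.88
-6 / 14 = -3 / 7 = -0.43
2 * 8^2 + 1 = 129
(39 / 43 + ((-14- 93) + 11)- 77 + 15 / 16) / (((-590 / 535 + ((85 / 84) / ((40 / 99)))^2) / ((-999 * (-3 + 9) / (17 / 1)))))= 236840477005440 / 20288451049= 11673.66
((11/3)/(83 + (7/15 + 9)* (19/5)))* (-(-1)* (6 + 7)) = 3575/8923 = 0.40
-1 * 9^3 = -729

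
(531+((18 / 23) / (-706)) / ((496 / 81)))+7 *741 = 23026522503 / 4027024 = 5718.00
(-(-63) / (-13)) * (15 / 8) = -945 / 104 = -9.09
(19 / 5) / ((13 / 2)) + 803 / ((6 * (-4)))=-51283 / 1560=-32.87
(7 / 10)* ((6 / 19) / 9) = 7 / 285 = 0.02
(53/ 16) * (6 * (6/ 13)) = 477/ 52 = 9.17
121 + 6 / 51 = 121.12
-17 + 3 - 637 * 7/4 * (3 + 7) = -22323/2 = -11161.50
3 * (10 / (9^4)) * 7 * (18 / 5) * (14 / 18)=196 / 2187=0.09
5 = 5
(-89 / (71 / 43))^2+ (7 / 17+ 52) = 253472324 / 85697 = 2957.77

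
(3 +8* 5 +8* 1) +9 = 60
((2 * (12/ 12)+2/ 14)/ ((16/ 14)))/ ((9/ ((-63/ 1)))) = -105/ 8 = -13.12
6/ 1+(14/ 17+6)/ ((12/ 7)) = 509/ 51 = 9.98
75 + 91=166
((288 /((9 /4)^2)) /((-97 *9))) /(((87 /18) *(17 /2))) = -2048 /1291167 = -0.00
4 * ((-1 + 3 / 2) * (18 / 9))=4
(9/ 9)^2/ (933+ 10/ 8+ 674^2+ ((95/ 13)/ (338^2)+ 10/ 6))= 1113879/ 507050994596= 0.00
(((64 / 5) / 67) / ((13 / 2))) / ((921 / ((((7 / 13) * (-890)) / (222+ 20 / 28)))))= -1116416 / 16258004997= -0.00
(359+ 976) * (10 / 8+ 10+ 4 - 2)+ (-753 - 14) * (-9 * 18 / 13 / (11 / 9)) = 1122393 / 44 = 25508.93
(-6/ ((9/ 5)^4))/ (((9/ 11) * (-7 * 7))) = 13750/ 964467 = 0.01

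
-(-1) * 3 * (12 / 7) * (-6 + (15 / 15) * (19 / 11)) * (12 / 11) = -20304 / 847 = -23.97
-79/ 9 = -8.78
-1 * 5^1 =-5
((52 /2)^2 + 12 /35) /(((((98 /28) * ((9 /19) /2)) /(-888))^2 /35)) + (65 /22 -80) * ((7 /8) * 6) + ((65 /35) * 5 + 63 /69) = 24246891031617211 /892584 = 27164828219.66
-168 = -168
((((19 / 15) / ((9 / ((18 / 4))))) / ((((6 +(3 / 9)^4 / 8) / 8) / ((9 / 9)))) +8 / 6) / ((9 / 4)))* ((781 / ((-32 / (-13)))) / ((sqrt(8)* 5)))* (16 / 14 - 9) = -3546717031* sqrt(2) / 29400840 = -170.60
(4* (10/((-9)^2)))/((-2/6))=-40/27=-1.48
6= 6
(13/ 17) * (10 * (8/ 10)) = 104/ 17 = 6.12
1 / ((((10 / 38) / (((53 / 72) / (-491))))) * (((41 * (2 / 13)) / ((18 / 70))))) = -13091 / 56366800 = -0.00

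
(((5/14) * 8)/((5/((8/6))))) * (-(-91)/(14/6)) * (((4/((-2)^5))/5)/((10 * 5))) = -13/875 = -0.01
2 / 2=1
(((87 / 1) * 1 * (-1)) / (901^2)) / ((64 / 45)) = -3915 / 51955264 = -0.00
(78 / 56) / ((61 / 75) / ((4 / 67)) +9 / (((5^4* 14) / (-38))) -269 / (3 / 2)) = -24375 / 2900609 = -0.01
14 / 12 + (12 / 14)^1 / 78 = 643 / 546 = 1.18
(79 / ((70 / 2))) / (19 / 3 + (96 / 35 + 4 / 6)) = 0.23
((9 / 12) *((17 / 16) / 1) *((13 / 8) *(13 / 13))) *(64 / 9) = 221 / 24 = 9.21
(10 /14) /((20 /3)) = 3 /28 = 0.11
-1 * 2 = -2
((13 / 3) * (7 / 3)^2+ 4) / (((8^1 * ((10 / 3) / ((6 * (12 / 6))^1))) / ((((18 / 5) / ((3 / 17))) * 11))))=27863 / 10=2786.30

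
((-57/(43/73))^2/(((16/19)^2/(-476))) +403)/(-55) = 743741042831/6508480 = 114272.62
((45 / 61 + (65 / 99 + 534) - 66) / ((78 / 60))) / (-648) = -3543340 / 6359067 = -0.56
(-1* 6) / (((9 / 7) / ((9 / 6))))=-7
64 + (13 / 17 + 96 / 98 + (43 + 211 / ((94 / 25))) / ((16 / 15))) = 198782475 / 1252832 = 158.67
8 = 8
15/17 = 0.88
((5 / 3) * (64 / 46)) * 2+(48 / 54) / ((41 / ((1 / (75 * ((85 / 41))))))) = 6120184 / 1319625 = 4.64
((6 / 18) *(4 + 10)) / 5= 14 / 15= 0.93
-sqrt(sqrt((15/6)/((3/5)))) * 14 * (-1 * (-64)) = -448 * sqrt(5) * 6^(3/4)/3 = -1280.13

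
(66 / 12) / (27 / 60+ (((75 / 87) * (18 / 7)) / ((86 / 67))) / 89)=7768810 / 663039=11.72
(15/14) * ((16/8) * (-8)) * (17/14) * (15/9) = -1700/49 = -34.69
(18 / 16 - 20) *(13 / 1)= -1963 / 8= -245.38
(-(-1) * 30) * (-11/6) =-55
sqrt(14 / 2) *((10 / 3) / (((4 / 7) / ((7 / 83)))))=245 *sqrt(7) / 498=1.30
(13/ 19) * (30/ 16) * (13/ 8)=2535/ 1216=2.08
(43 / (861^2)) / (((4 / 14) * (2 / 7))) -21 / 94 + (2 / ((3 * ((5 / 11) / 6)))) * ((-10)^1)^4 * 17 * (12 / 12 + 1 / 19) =85100007805457 / 54040788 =1574736.62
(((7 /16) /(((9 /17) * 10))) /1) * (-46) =-2737 /720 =-3.80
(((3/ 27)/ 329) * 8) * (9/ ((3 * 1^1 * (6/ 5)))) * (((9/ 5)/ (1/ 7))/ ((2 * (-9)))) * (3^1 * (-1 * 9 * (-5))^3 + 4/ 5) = -2733758/ 2115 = -1292.56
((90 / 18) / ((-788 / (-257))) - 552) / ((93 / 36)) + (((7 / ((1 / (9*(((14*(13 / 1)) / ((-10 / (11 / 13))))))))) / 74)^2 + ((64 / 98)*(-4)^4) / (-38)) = -45.55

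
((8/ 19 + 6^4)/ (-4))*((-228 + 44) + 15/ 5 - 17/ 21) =23511244/ 399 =58925.42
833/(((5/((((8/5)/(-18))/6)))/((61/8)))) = -50813/2700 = -18.82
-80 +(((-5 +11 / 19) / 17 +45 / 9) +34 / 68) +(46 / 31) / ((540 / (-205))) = -20363752 / 270351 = -75.32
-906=-906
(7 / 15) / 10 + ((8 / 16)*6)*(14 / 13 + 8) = 53191 / 1950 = 27.28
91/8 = 11.38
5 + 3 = 8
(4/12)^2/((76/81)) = 9/76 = 0.12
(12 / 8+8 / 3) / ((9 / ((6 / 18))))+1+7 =1321 / 162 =8.15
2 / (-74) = -1 / 37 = -0.03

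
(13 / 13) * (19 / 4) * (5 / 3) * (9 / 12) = 95 / 16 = 5.94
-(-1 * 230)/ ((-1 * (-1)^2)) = -230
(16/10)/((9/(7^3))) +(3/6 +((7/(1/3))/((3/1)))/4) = 11381/180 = 63.23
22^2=484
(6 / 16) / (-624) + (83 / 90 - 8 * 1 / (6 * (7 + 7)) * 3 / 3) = 433157 / 524160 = 0.83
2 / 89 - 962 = -85616 / 89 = -961.98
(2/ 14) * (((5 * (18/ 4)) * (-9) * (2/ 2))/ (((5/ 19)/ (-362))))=278559/ 7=39794.14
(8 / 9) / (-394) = -4 / 1773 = -0.00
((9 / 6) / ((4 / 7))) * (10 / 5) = 21 / 4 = 5.25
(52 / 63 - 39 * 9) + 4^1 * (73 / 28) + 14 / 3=-21110 / 63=-335.08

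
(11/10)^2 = 121/100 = 1.21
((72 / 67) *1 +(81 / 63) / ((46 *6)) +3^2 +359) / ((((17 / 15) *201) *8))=79625165 / 393164576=0.20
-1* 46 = -46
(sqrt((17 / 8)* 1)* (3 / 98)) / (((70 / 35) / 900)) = 675* sqrt(34) / 196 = 20.08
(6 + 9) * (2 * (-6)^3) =-6480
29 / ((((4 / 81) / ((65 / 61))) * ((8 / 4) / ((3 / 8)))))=458055 / 3904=117.33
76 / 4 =19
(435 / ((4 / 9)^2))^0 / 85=1 / 85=0.01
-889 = -889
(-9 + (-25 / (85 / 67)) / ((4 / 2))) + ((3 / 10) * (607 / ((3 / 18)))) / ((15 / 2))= 107803 / 850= 126.83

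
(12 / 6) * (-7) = -14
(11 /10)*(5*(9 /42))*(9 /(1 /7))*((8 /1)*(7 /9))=462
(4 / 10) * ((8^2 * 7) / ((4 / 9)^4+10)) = 2939328 / 164665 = 17.85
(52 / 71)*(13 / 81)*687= 154804 / 1917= 80.75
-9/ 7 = -1.29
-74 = -74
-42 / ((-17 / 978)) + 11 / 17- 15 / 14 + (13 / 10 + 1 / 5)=287660 / 119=2417.31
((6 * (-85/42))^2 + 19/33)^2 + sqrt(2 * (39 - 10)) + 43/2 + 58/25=sqrt(58) + 2867678831399/130734450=21942.76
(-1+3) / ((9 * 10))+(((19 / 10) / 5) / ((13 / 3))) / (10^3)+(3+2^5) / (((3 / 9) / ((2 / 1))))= 210.02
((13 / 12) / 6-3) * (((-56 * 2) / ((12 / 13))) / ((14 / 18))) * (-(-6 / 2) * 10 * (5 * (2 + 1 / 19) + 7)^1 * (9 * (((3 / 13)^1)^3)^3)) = 58975779240 / 15498883699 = 3.81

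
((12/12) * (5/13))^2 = 25/169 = 0.15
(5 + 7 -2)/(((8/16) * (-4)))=-5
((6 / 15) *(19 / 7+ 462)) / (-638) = -3253 / 11165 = -0.29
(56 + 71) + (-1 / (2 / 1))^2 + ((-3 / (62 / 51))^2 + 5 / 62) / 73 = 8932899 / 70153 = 127.33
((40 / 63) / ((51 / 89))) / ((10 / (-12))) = -1424 / 1071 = -1.33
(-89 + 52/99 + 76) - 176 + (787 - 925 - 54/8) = -131957/396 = -333.22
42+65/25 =223/5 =44.60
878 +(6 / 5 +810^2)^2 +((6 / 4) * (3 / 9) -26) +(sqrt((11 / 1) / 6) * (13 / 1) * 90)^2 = 21523564757197 / 50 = 430471295143.94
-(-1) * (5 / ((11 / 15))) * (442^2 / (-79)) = -14652300 / 869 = -16861.10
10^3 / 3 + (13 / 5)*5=1039 / 3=346.33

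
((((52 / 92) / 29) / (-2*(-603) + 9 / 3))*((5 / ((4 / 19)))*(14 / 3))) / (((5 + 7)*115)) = 133 / 102723336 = 0.00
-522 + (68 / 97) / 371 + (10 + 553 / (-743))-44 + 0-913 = -39298473216 / 26738341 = -1469.74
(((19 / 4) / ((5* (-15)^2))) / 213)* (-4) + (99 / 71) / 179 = 330724 / 42892875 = 0.01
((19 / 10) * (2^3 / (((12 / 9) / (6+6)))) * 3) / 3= 684 / 5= 136.80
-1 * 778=-778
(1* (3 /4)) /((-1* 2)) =-3 /8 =-0.38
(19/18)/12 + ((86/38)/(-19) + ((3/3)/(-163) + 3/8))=1073095/3177522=0.34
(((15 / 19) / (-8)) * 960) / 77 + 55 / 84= -10105 / 17556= -0.58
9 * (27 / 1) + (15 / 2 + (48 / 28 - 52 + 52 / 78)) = 8437 / 42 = 200.88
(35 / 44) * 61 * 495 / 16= 1501.17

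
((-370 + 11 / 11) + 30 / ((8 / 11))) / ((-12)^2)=-437 / 192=-2.28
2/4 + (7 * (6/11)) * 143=1093/2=546.50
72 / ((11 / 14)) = 1008 / 11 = 91.64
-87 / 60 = -29 / 20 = -1.45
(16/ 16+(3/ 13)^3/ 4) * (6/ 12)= 8815/ 17576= 0.50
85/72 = 1.18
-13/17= -0.76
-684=-684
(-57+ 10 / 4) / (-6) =9.08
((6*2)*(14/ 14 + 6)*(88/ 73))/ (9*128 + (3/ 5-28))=36960/ 410479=0.09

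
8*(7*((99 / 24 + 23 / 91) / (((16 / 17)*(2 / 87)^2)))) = 410080851 / 832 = 492885.64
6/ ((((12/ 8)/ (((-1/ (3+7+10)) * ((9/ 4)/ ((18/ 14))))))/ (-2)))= 7/ 10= 0.70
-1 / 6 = -0.17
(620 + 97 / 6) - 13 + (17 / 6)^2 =22723 / 36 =631.19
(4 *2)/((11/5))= 40/11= 3.64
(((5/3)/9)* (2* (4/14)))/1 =20/189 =0.11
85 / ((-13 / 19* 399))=-85 / 273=-0.31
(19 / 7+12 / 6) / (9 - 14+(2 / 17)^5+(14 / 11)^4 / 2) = -686008169121 / 536672849419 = -1.28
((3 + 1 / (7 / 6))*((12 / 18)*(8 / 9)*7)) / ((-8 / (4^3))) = -128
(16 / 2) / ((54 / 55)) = 220 / 27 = 8.15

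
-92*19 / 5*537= -938676 / 5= -187735.20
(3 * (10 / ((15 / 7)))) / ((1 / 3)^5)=3402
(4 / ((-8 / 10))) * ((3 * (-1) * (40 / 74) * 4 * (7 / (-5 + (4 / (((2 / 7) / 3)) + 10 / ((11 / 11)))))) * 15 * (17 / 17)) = 126000 / 1739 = 72.46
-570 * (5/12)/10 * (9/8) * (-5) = 4275/32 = 133.59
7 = 7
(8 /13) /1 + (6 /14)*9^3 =28487 /91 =313.04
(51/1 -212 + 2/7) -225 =-2700/7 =-385.71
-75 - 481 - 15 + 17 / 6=-3409 / 6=-568.17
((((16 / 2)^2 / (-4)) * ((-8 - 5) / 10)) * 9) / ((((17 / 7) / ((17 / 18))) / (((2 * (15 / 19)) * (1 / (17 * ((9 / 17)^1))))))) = 728 / 57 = 12.77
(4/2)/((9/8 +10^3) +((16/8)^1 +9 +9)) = 16/8169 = 0.00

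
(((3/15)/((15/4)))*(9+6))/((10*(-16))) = -1/200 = -0.00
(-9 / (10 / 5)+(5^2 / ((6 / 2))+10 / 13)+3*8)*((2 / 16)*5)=11155 / 624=17.88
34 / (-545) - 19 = -19.06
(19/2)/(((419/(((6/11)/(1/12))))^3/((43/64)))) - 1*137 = -13413453696101/97908438529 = -137.00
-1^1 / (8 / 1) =-1 / 8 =-0.12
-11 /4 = -2.75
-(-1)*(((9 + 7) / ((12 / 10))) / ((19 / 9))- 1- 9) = -70 / 19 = -3.68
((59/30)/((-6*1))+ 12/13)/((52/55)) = 15323/24336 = 0.63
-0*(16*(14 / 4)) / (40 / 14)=0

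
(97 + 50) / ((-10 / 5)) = -73.50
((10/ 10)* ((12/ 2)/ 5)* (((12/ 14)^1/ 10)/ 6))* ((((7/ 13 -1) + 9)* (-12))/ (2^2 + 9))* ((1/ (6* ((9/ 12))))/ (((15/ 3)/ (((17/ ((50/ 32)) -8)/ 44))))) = -15984/ 40665625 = -0.00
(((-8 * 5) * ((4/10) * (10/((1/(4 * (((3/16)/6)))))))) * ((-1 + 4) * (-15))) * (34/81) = 3400/9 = 377.78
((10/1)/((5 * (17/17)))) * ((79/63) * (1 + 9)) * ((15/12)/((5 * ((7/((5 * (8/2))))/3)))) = 7900/147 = 53.74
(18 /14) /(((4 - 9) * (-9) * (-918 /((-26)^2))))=-0.02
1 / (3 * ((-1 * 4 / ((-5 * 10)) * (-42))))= -25 / 252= -0.10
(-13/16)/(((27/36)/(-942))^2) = -1281748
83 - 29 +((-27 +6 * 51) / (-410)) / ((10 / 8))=54792 / 1025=53.46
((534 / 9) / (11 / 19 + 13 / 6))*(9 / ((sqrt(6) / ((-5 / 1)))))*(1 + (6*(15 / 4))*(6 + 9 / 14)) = -106862745*sqrt(6) / 4382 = -59735.10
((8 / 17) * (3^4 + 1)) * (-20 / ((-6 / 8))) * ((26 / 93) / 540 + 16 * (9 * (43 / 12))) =67997144704 / 128061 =530974.65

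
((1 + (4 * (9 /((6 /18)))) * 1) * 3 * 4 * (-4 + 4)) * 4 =0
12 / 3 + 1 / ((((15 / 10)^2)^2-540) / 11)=3.98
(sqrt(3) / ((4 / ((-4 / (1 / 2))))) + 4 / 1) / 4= 1 -sqrt(3) / 2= 0.13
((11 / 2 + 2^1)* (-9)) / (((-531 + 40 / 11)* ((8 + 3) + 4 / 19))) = 9405 / 823742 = 0.01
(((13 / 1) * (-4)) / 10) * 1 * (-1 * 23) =598 / 5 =119.60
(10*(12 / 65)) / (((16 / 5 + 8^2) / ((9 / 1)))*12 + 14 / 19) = 1140 / 55783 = 0.02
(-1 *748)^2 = 559504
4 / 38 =2 / 19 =0.11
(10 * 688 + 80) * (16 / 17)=111360 / 17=6550.59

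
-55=-55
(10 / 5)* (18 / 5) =36 / 5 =7.20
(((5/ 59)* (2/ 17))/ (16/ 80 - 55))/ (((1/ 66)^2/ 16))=-1742400/ 137411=-12.68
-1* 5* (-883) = 4415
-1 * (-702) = 702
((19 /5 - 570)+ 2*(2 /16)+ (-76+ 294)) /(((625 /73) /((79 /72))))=-40132553 /900000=-44.59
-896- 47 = -943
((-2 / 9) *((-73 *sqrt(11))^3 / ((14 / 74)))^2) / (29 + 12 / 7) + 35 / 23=-12684591804776085791 / 311535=-40716426099077.43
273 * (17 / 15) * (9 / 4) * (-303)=-4218669 / 20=-210933.45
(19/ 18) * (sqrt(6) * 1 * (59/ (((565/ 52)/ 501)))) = 4867382 * sqrt(6)/ 1695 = 7033.98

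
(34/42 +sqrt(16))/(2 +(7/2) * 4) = 0.30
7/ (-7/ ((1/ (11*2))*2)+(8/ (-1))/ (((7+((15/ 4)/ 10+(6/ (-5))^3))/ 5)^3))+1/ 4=9823673776127/ 59463092307084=0.17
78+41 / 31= 2459 / 31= 79.32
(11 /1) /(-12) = -11 /12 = -0.92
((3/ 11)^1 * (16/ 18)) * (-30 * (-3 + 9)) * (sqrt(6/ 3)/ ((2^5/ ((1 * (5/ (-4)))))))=75 * sqrt(2)/ 44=2.41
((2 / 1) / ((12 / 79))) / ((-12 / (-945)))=8295 / 8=1036.88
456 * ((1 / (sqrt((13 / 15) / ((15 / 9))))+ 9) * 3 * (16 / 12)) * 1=9120 * sqrt(13) / 13+ 16416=18945.43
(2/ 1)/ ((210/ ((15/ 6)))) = 1/ 42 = 0.02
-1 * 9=-9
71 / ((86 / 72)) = 2556 / 43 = 59.44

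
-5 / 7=-0.71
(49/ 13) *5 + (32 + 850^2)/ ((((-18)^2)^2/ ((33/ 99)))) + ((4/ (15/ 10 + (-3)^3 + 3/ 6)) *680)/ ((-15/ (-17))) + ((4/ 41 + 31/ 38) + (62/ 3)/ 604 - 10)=-111584915629633/ 1003293029700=-111.22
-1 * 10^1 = -10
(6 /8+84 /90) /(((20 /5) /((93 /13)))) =3131 /1040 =3.01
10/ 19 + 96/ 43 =2254/ 817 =2.76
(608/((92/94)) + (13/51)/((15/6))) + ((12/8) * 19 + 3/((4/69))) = 16458817/23460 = 701.57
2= 2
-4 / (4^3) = -1 / 16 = -0.06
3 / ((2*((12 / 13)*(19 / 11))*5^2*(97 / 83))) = 11869 / 368600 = 0.03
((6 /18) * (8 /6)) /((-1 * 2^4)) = -0.03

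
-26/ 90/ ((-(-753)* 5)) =-13/ 169425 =-0.00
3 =3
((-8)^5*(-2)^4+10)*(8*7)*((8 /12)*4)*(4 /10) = -469753088 /15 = -31316872.53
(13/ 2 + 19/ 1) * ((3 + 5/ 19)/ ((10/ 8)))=6324/ 95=66.57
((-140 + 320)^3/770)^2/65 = 68024448000/77077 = 882551.84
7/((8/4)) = 7/2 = 3.50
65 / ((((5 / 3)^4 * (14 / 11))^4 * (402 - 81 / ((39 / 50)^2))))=461550917209239 / 17756614257812500000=0.00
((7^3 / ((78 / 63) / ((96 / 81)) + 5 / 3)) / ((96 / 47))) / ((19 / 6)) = 338541 / 17309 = 19.56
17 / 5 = 3.40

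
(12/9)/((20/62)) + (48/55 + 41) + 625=110716/165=671.01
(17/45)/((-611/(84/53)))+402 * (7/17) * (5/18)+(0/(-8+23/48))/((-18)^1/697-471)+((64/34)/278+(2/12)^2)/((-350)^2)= 15516108532051637/337457737890000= 45.98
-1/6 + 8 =47/6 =7.83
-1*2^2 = -4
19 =19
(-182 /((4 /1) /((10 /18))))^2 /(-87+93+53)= 207025 /19116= 10.83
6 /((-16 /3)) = -9 /8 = -1.12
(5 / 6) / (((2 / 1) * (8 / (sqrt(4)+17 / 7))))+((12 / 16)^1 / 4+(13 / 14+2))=2249 / 672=3.35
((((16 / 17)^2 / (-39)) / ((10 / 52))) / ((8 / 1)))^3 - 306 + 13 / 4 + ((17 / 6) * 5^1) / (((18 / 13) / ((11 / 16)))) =-513926061687947 / 1737904968000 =-295.72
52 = 52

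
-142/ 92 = -71/ 46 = -1.54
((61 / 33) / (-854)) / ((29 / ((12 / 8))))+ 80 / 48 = 1.67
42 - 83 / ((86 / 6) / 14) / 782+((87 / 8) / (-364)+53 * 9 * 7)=165525382389 / 48959456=3380.87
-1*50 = -50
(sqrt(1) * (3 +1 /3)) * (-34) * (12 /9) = -1360 /9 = -151.11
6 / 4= 3 / 2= 1.50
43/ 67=0.64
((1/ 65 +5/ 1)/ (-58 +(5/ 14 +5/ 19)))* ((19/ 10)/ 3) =-823802/ 14881425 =-0.06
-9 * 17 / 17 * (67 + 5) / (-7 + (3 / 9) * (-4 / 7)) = 13608 / 151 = 90.12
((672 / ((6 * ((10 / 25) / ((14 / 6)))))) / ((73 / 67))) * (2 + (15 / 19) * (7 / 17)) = 98621320 / 70737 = 1394.20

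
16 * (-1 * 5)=-80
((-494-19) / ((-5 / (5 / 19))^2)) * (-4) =108 / 19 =5.68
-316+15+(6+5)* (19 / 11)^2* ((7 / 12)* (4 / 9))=-86870 / 297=-292.49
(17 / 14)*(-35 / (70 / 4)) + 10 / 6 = -16 / 21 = -0.76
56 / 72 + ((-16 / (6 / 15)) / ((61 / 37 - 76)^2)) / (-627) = 3690716581 / 4745136627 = 0.78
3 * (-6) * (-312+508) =-3528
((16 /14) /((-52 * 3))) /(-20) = 1 /2730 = 0.00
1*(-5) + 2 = -3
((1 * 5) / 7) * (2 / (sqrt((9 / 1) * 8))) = 5 * sqrt(2) / 42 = 0.17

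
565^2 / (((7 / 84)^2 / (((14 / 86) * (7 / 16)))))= 140778225 / 43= 3273912.21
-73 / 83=-0.88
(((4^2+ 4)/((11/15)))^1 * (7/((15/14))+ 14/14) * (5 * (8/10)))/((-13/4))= -36160/143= -252.87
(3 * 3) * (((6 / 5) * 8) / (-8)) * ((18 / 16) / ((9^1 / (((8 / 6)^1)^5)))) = -256 / 45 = -5.69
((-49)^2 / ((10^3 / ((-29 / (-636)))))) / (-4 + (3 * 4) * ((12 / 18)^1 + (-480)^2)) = 9947 / 251202192000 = 0.00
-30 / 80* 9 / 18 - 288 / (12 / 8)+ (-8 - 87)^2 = 141325 / 16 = 8832.81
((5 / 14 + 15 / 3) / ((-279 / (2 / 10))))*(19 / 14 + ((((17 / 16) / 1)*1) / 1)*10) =-3355 / 72912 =-0.05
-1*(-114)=114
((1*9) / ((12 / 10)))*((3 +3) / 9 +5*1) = 85 / 2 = 42.50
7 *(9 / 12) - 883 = -3511 / 4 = -877.75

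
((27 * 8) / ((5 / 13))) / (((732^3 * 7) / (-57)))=-741 / 63554680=-0.00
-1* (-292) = 292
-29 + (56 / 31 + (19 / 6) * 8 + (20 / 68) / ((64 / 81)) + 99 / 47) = 2940943 / 4755648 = 0.62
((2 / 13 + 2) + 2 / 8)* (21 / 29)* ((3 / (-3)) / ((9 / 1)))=-875 / 4524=-0.19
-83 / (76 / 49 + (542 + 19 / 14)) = -8134 / 53401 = -0.15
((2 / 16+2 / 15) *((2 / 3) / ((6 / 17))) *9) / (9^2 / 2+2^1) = 31 / 300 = 0.10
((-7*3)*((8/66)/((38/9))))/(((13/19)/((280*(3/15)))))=-7056/143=-49.34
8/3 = 2.67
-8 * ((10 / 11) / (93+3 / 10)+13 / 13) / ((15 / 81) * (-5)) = 746136 / 85525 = 8.72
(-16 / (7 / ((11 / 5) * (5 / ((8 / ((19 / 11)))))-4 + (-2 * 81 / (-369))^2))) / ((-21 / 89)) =-3428458 / 247107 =-13.87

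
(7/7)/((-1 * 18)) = -1/18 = -0.06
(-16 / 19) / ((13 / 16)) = -256 / 247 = -1.04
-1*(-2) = 2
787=787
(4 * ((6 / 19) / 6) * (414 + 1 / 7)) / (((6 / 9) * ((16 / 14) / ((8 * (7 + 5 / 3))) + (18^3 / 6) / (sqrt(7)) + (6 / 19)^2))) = -7289419540 / 64736485287647 + 8710252001568 * sqrt(7) / 64736485287647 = 0.36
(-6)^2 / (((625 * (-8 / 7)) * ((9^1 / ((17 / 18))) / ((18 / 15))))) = -119 / 18750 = -0.01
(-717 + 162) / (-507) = 1.09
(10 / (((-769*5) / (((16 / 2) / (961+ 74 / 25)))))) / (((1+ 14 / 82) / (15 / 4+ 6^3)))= -0.00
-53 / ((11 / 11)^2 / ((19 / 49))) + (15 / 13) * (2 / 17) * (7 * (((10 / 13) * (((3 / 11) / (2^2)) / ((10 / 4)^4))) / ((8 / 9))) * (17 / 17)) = -795549959 / 38713675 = -20.55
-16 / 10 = -8 / 5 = -1.60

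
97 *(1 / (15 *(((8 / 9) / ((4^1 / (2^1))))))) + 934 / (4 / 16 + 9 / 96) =600961 / 220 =2731.64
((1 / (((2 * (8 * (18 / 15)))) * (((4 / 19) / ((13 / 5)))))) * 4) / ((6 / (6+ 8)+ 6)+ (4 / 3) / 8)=1729 / 4432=0.39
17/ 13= 1.31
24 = 24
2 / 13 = 0.15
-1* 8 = -8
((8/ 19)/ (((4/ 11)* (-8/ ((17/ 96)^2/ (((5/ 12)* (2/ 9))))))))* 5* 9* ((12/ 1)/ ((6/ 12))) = -257499/ 4864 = -52.94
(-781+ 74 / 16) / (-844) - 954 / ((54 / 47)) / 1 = -16800599 / 20256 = -829.41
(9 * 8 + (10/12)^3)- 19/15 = 77017/1080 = 71.31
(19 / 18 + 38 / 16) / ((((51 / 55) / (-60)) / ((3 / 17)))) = -67925 / 1734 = -39.17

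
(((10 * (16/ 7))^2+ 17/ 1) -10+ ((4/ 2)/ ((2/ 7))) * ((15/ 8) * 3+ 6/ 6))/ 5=225723/ 1960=115.16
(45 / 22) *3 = 6.14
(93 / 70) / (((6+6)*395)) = 31 / 110600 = 0.00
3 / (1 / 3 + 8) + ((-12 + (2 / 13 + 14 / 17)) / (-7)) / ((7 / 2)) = 31323 / 38675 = 0.81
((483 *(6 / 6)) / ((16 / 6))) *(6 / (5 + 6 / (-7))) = 30429 / 116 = 262.32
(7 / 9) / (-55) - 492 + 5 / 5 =-243052 / 495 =-491.01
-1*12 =-12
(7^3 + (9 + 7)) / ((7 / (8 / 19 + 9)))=64261 / 133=483.17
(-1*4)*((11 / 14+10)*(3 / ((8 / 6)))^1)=-1359 / 14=-97.07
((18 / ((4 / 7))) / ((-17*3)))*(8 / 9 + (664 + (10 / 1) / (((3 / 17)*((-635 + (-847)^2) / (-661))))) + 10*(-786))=162455139889 / 36555474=4444.07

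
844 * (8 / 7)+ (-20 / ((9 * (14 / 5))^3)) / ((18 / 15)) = 2894255179 / 3000564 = 964.57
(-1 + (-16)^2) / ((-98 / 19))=-4845 / 98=-49.44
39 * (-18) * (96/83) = -67392/83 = -811.95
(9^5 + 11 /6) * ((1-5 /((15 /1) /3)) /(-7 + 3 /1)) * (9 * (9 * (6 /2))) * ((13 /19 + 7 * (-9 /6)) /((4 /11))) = 0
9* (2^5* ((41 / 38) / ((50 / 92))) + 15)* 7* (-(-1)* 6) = 14099778 / 475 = 29683.74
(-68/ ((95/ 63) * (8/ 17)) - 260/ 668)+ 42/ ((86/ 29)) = -111951947/ 1364390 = -82.05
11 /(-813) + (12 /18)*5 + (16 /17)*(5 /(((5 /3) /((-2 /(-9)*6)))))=7.08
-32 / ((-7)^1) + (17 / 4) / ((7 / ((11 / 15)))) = 301 / 60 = 5.02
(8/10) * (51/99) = 0.41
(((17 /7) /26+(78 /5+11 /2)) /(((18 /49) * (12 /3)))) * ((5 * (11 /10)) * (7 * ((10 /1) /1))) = 5197577 /936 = 5552.97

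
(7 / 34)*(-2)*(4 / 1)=-28 / 17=-1.65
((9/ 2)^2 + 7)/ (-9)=-109/ 36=-3.03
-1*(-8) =8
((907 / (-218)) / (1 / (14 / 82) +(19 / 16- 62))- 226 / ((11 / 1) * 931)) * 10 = 737077204 / 1374127139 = 0.54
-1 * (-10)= 10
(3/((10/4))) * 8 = 48/5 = 9.60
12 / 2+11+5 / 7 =124 / 7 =17.71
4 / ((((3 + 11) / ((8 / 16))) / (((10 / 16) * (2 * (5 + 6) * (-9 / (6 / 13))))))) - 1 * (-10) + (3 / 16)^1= -3149 / 112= -28.12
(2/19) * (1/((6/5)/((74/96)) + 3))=370/16017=0.02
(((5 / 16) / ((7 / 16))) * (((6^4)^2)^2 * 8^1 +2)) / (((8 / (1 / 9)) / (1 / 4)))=56422198149125 / 1008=55974402925.72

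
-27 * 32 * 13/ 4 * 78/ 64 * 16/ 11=-54756/ 11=-4977.82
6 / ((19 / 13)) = 78 / 19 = 4.11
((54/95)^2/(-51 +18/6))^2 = 59049/1303210000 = 0.00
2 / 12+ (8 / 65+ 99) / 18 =3319 / 585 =5.67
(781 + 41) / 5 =822 / 5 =164.40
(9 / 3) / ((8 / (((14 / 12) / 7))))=1 / 16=0.06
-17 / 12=-1.42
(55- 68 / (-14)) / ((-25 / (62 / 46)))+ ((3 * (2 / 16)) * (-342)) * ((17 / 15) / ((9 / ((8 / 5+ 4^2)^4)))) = -779650568777 / 503125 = -1549616.04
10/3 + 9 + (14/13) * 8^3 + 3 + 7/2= 44477/78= 570.22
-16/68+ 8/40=-3/85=-0.04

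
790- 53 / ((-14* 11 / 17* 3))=365881 / 462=791.95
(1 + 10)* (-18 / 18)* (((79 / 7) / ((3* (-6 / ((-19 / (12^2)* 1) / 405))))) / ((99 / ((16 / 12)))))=-1501 / 49601160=-0.00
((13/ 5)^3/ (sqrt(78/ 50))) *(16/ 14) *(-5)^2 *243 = 109512 *sqrt(39)/ 7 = 97700.32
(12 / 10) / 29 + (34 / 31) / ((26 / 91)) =17441 / 4495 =3.88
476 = 476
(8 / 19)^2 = 0.18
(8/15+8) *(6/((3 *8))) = 32/15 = 2.13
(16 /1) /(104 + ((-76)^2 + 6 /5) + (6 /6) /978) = 78240 /28759073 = 0.00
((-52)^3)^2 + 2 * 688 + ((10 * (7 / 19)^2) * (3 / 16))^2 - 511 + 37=164897647333128129 / 8340544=19770610566.06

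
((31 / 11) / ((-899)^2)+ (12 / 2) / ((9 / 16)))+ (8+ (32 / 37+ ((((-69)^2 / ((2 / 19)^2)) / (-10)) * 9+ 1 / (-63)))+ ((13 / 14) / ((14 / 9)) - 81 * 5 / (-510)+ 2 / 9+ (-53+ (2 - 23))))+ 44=-1230544900477707251 / 3181995792360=-386721.10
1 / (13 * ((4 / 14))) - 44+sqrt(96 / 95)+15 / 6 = -536 / 13+4 * sqrt(570) / 95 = -40.23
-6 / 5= -1.20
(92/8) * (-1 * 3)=-69/2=-34.50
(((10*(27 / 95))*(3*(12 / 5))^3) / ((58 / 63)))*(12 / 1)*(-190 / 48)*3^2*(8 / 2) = -1428513408 / 725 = -1970363.32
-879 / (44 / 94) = -41313 / 22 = -1877.86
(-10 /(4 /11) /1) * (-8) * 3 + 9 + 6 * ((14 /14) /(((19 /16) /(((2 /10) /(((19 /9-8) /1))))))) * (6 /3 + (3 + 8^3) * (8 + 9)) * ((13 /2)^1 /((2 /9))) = -217938489 /5035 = -43284.70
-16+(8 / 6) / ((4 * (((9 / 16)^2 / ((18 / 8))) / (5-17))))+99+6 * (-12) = -157 / 9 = -17.44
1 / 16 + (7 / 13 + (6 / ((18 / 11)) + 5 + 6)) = 9527 / 624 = 15.27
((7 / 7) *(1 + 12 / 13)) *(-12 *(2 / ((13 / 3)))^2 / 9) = -1200 / 2197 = -0.55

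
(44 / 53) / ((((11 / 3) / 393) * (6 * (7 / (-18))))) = -14148 / 371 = -38.13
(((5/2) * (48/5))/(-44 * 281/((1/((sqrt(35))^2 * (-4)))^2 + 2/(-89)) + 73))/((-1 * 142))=-469332/1531513785913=-0.00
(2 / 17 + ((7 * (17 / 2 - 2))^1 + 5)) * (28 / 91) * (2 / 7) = 6884 / 1547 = 4.45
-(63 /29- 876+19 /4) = 100813 /116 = 869.08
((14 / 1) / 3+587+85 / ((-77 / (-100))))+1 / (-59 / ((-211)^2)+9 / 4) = 64984602679 / 92504643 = 702.50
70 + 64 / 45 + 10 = 3664 / 45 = 81.42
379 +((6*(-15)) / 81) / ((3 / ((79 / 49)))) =500627 / 1323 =378.40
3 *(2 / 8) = 3 / 4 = 0.75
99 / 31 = 3.19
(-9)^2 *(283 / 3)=7641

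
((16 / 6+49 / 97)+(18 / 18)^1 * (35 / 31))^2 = 1505284804 / 81378441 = 18.50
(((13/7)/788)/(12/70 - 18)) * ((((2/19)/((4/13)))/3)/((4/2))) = -65/8623872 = -0.00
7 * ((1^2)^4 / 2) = 7 / 2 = 3.50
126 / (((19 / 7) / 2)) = 1764 / 19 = 92.84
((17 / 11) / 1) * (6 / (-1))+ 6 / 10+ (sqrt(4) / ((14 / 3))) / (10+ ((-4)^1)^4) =-888009 / 102410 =-8.67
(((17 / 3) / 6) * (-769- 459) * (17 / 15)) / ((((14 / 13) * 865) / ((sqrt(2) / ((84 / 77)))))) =-12687389 * sqrt(2) / 9809100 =-1.83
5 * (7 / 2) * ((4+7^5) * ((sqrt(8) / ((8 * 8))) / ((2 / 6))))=1765155 * sqrt(2) / 64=39004.78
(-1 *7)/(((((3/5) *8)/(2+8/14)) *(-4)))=15/16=0.94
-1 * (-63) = 63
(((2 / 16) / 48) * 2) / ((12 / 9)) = 1 / 256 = 0.00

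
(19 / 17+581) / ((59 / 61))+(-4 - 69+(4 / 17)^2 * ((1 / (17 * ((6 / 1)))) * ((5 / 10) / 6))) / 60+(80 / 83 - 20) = 7556022842897 / 12991838940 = 581.60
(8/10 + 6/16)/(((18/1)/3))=47/240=0.20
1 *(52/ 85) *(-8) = -416/ 85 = -4.89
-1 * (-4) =4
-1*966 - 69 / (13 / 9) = -1013.77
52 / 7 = 7.43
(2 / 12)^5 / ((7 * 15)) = 1 / 816480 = 0.00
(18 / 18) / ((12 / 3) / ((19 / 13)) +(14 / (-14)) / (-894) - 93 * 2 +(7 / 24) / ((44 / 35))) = -996512 / 182391623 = -0.01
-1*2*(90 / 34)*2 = -180 / 17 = -10.59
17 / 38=0.45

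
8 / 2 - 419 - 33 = -448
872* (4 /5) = 3488 /5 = 697.60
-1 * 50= -50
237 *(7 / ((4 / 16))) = 6636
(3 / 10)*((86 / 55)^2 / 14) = 0.05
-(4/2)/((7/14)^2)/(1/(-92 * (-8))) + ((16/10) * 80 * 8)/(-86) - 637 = -281087/43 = -6536.91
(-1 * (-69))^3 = 328509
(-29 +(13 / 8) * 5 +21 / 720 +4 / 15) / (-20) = 4939 / 4800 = 1.03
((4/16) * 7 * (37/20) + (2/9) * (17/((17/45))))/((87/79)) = 27887/2320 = 12.02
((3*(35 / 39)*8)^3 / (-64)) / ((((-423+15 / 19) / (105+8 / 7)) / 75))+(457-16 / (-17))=24265833695 / 7133659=3401.60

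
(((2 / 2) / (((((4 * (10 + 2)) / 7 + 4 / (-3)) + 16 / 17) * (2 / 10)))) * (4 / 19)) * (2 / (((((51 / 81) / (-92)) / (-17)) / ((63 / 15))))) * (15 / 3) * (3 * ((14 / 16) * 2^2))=1955367540 / 10963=178360.63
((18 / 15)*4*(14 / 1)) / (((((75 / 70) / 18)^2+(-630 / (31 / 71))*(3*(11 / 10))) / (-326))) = 23959466496 / 5207641645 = 4.60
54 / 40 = 27 / 20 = 1.35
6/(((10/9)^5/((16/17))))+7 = 549022/53125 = 10.33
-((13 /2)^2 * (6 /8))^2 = -257049 /256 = -1004.10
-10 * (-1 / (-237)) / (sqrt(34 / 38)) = -0.04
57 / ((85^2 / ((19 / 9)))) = 361 / 21675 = 0.02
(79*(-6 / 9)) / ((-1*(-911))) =-158 / 2733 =-0.06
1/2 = 0.50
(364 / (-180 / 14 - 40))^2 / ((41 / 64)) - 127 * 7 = -1143590161 / 1403225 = -814.97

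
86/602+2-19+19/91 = -16.65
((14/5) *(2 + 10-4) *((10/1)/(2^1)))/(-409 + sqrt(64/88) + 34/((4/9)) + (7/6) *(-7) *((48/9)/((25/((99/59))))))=-3596235165600/10770121361011-1949360000 *sqrt(22)/10770121361011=-0.33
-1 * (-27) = 27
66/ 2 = 33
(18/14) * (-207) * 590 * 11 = -12090870/7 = -1727267.14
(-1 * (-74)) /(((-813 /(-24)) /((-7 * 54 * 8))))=-1790208 /271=-6605.93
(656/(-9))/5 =-14.58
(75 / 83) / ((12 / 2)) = 25 / 166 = 0.15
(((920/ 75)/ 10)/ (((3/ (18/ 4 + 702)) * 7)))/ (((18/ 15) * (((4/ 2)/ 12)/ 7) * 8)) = 180.55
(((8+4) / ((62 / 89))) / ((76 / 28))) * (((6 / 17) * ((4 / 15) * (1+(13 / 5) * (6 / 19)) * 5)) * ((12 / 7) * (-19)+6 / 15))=-832177056 / 4756175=-174.97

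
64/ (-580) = -0.11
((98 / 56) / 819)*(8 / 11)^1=2 / 1287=0.00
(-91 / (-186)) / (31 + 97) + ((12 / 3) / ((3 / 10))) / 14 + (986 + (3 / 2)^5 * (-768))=-269151873 / 55552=-4845.04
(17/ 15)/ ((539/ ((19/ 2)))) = 323/ 16170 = 0.02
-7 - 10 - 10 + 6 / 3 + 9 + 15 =-1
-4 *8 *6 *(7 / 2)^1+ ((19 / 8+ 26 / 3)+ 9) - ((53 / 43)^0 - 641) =-287 / 24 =-11.96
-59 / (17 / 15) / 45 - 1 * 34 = -1793 / 51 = -35.16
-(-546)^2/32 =-74529/8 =-9316.12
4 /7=0.57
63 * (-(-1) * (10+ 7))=1071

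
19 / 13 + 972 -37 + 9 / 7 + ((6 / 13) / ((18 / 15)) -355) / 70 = 84874 / 91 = 932.68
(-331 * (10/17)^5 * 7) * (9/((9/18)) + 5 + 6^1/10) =-3851.18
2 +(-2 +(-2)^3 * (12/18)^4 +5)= 277/81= 3.42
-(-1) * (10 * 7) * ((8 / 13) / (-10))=-56 / 13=-4.31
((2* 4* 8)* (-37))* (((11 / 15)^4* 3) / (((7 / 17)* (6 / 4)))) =-1178776192 / 354375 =-3326.35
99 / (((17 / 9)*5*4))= 891 / 340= 2.62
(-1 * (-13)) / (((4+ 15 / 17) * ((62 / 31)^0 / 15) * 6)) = 1105 / 166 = 6.66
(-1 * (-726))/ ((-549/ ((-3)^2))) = -726/ 61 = -11.90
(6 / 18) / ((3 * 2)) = 1 / 18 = 0.06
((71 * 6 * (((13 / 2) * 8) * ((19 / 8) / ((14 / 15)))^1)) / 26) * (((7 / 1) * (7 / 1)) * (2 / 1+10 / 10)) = 1274805 / 4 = 318701.25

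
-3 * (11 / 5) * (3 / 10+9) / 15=-1023 / 250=-4.09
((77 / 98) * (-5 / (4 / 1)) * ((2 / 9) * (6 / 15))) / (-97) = 11 / 12222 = 0.00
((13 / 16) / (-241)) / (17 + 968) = -13 / 3798160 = -0.00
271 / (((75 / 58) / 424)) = 6664432 / 75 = 88859.09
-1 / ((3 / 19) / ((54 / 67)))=-342 / 67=-5.10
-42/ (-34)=21/ 17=1.24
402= 402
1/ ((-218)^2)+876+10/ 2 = 881.00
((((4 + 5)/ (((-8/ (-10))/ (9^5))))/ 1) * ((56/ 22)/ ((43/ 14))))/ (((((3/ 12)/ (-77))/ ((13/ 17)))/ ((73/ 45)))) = -153766902744/ 731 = -210351440.14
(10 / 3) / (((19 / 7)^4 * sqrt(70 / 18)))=686 * sqrt(35) / 130321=0.03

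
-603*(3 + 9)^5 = -150045696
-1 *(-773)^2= -597529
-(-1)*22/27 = 22/27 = 0.81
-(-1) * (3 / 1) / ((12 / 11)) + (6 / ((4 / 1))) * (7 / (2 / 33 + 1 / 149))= 210155 / 1324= 158.73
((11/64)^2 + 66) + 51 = 479353/4096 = 117.03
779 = 779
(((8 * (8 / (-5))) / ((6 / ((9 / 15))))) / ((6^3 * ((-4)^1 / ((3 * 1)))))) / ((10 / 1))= 1 / 2250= 0.00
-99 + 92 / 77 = -7531 / 77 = -97.81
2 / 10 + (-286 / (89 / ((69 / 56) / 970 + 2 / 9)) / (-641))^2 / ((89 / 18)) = 192304156356163326889 / 961519561183470592800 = 0.20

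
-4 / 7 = -0.57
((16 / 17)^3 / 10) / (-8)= -256 / 24565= -0.01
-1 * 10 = -10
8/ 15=0.53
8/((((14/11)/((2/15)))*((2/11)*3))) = 484/315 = 1.54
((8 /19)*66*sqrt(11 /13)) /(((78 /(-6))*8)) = -66*sqrt(143) /3211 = -0.25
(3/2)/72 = 1/48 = 0.02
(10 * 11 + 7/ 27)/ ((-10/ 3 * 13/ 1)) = -229/ 90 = -2.54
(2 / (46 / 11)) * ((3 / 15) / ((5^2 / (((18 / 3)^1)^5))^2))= 665127936 / 71875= 9253.95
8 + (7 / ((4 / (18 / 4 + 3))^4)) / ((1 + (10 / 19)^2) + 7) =25093351 / 1359872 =18.45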